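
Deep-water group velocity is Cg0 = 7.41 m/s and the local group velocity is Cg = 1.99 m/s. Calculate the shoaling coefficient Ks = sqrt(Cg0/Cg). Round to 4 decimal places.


Ks = sqrt(Cg0 / Cg)
Ks = sqrt(7.41 / 1.99)
Ks = sqrt(3.7236)
Ks = 1.9297

1.9297


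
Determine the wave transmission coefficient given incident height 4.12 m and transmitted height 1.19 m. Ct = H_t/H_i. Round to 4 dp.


Ct = H_t / H_i
Ct = 1.19 / 4.12
Ct = 0.2888

0.2888


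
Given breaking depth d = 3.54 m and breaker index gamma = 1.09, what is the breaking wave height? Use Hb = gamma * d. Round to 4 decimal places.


Hb = gamma * d
Hb = 1.09 * 3.54
Hb = 3.8586 m

3.8586


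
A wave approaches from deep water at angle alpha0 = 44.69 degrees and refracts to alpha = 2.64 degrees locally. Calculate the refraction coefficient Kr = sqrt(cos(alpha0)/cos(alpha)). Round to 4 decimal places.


Kr = sqrt(cos(alpha0) / cos(alpha))
cos(44.69) = 0.710922
cos(2.64) = 0.998939
Kr = sqrt(0.710922 / 0.998939)
Kr = sqrt(0.711678)
Kr = 0.8436

0.8436


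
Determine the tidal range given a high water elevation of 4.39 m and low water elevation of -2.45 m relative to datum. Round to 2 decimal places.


Tidal range = High water - Low water
Tidal range = 4.39 - (-2.45)
Tidal range = 6.84 m

6.84


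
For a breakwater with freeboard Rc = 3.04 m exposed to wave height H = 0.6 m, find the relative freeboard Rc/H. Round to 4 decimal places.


Relative freeboard = Rc / H
= 3.04 / 0.6
= 5.0667

5.0667


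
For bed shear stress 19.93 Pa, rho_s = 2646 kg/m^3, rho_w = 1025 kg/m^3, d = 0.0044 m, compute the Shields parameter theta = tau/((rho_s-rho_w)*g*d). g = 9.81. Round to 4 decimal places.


theta = tau / ((rho_s - rho_w) * g * d)
rho_s - rho_w = 2646 - 1025 = 1621
Denominator = 1621 * 9.81 * 0.0044 = 69.968844
theta = 19.93 / 69.968844
theta = 0.2848

0.2848


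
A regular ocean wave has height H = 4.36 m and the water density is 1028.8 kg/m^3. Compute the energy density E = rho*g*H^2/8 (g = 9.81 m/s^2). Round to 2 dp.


E = (1/8) * rho * g * H^2
E = (1/8) * 1028.8 * 9.81 * 4.36^2
E = 0.125 * 1028.8 * 9.81 * 19.0096
E = 23981.87 J/m^2

23981.87


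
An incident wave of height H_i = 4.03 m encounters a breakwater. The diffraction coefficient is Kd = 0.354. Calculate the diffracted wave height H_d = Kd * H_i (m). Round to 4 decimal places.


H_d = Kd * H_i
H_d = 0.354 * 4.03
H_d = 1.4266 m

1.4266


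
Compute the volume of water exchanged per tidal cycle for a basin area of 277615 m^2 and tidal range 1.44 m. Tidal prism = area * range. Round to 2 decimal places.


Tidal prism = Area * Tidal range
P = 277615 * 1.44
P = 399765.60 m^3

399765.60


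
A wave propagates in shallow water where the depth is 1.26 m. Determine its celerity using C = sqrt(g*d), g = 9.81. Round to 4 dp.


Using the shallow-water approximation:
C = sqrt(g * d) = sqrt(9.81 * 1.26)
C = sqrt(12.3606)
C = 3.5158 m/s

3.5158


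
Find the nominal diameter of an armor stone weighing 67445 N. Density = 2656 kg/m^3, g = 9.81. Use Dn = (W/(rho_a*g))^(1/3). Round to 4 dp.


V = W / (rho_a * g)
V = 67445 / (2656 * 9.81)
V = 67445 / 26055.36
V = 2.588527 m^3
Dn = V^(1/3) = 2.588527^(1/3)
Dn = 1.3730 m

1.3730


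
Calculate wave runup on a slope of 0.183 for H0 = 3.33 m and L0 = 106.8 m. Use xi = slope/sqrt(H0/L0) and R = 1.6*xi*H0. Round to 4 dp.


xi = slope / sqrt(H0/L0)
H0/L0 = 3.33/106.8 = 0.031180
sqrt(0.031180) = 0.176578
xi = 0.183 / 0.176578 = 1.036369
R = 1.6 * xi * H0 = 1.6 * 1.036369 * 3.33
R = 5.5218 m

5.5218


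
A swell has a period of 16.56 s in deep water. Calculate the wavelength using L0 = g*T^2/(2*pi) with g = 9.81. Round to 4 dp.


L0 = g * T^2 / (2 * pi)
L0 = 9.81 * 16.56^2 / (2 * pi)
L0 = 9.81 * 274.2336 / 6.28319
L0 = 2690.2316 / 6.28319
L0 = 428.1637 m

428.1637


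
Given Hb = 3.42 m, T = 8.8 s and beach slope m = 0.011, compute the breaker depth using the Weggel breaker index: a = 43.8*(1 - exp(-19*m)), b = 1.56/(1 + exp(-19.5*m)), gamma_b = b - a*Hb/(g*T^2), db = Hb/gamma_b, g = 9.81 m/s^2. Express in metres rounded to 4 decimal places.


a = 43.8 * (1 - exp(-19 * m))
exp(-19 * 0.011) = exp(-0.2090) = 0.811395
a = 43.8 * (1 - 0.811395) = 8.260889
b = 1.56 / (1 + exp(-19.5 * m))
exp(-19.5 * 0.011) = exp(-0.2145) = 0.806945
b = 1.56 / (1 + 0.806945) = 0.863336
Hb / (g * T^2) = 3.42 / (9.81 * 8.8^2) = 3.42 / 759.6864 = 0.00450186
gamma_b = b - a * Hb/(g*T^2) = 0.863336 - 8.260889 * 0.00450186 = 0.826146
db = Hb / gamma_b = 3.42 / 0.826146
db = 4.1397 m

4.1397


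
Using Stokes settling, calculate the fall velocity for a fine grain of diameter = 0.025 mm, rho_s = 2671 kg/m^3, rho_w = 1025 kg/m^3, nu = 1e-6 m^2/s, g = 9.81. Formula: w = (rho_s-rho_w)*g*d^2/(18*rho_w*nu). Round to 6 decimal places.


w = (rho_s - rho_w) * g * d^2 / (18 * rho_w * nu)
d = 0.025 mm = 0.000025 m
rho_s - rho_w = 2671 - 1025 = 1646
Numerator = 1646 * 9.81 * (0.000025)^2 = 0.000010092038
Denominator = 18 * 1025 * 1e-6 = 0.018450
w = 0.000547 m/s

0.000547


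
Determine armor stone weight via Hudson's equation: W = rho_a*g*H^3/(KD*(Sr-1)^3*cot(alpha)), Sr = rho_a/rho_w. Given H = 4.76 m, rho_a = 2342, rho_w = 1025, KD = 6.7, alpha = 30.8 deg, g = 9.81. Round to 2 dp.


Sr = rho_a / rho_w = 2342 / 1025 = 2.284878
(Sr - 1) = 1.284878
(Sr - 1)^3 = 2.121220
cot(30.8) = 1 / tan(30.8) = 1 / 0.596120 = 1.677516
Numerator = 2342 * 9.81 * 4.76^3 = 2477859.9506
Denominator = 6.7 * 2.121220 * 1.677516 = 23.841145
W = 2477859.9506 / 23.841145
W = 103932.09 N

103932.09


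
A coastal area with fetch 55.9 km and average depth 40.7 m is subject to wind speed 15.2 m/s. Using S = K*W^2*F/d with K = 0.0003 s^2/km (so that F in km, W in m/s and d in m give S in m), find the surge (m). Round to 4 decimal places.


S = K * W^2 * F / d
W^2 = 15.2^2 = 231.04
S = 0.0003 * 231.04 * 55.9 / 40.7
Numerator = 0.0003 * 231.04 * 55.9 = 3.874541
S = 3.874541 / 40.7 = 0.0952 m

0.0952


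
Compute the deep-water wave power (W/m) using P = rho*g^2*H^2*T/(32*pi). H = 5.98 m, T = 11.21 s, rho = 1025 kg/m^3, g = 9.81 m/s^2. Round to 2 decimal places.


P = rho * g^2 * H^2 * T / (32 * pi)
P = 1025 * 9.81^2 * 5.98^2 * 11.21 / (32 * pi)
P = 1025 * 96.2361 * 35.7604 * 11.21 / 100.53096
P = 393341.72 W/m

393341.72


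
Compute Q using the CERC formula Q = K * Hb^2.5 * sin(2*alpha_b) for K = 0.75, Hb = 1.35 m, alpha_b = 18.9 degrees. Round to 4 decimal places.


Q = K * Hb^2.5 * sin(2 * alpha_b)
Hb^2.5 = 1.35^2.5 = 2.117554
sin(2 * 18.9) = sin(37.8) = 0.612907
Q = 0.75 * 2.117554 * 0.612907
Q = 0.9734 m^3/s

0.9734


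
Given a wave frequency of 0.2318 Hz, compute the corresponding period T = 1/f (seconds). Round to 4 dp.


T = 1 / f
T = 1 / 0.2318
T = 4.3141 s

4.3141


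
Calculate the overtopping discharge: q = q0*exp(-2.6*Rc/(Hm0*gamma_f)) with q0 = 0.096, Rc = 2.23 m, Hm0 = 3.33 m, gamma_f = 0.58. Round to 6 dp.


q = q0 * exp(-2.6 * Rc / (Hm0 * gamma_f))
Exponent = -2.6 * 2.23 / (3.33 * 0.58)
= -2.6 * 2.23 / 1.9314
= -3.001967
exp(-3.001967) = 0.049689
q = 0.096 * 0.049689
q = 0.004770 m^3/s/m

0.004770


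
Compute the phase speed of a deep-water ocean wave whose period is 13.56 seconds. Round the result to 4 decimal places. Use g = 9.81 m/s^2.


We use the deep-water celerity formula:
C = g * T / (2 * pi)
C = 9.81 * 13.56 / (2 * 3.14159...)
C = 133.023600 / 6.283185
C = 21.1714 m/s

21.1714


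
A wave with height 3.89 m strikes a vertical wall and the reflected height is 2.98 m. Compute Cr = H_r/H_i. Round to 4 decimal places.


Cr = H_r / H_i
Cr = 2.98 / 3.89
Cr = 0.7661

0.7661


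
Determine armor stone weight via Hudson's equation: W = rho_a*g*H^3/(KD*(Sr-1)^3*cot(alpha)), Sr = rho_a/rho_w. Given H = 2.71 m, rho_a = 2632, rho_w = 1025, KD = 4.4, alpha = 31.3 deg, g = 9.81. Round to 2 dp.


Sr = rho_a / rho_w = 2632 / 1025 = 2.567805
(Sr - 1) = 1.567805
(Sr - 1)^3 = 3.853683
cot(31.3) = 1 / tan(31.3) = 1 / 0.608010 = 1.644711
Numerator = 2632 * 9.81 * 2.71^3 = 513881.2418
Denominator = 4.4 * 3.853683 * 1.644711 = 27.888061
W = 513881.2418 / 27.888061
W = 18426.57 N

18426.57


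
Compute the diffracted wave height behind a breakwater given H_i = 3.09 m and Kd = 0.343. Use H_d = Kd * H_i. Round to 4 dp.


H_d = Kd * H_i
H_d = 0.343 * 3.09
H_d = 1.0599 m

1.0599


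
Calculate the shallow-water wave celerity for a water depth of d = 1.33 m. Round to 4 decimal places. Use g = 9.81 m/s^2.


Using the shallow-water approximation:
C = sqrt(g * d) = sqrt(9.81 * 1.33)
C = sqrt(13.0473)
C = 3.6121 m/s

3.6121


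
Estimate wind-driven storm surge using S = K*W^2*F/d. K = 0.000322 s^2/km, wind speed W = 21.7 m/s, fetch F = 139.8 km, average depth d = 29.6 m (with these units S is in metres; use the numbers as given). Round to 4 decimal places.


S = K * W^2 * F / d
W^2 = 21.7^2 = 470.89
S = 0.000322 * 470.89 * 139.8 / 29.6
Numerator = 0.000322 * 470.89 * 139.8 = 21.197396
S = 21.197396 / 29.6 = 0.7161 m

0.7161


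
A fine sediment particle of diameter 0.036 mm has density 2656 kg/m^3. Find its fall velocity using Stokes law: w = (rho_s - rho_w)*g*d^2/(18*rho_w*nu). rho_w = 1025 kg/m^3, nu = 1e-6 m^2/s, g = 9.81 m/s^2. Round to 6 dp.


w = (rho_s - rho_w) * g * d^2 / (18 * rho_w * nu)
d = 0.036 mm = 0.000036 m
rho_s - rho_w = 2656 - 1025 = 1631
Numerator = 1631 * 9.81 * (0.000036)^2 = 0.000020736143
Denominator = 18 * 1025 * 1e-6 = 0.018450
w = 0.001124 m/s

0.001124


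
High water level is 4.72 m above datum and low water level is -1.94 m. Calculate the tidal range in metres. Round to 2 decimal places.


Tidal range = High water - Low water
Tidal range = 4.72 - (-1.94)
Tidal range = 6.66 m

6.66


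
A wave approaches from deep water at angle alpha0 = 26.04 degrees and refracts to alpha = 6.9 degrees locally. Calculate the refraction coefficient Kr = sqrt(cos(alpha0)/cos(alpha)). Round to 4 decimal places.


Kr = sqrt(cos(alpha0) / cos(alpha))
cos(26.04) = 0.898488
cos(6.9) = 0.992757
Kr = sqrt(0.898488 / 0.992757)
Kr = sqrt(0.905043)
Kr = 0.9513

0.9513


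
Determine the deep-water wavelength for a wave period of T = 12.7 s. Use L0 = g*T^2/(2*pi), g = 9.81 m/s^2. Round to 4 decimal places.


L0 = g * T^2 / (2 * pi)
L0 = 9.81 * 12.7^2 / (2 * pi)
L0 = 9.81 * 161.2900 / 6.28319
L0 = 1582.2549 / 6.28319
L0 = 251.8237 m

251.8237


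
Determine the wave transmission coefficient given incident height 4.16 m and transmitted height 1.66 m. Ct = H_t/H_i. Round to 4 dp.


Ct = H_t / H_i
Ct = 1.66 / 4.16
Ct = 0.3990

0.3990


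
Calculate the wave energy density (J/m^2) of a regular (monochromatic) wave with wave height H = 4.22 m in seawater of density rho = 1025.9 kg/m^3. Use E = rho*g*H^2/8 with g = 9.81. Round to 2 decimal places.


E = (1/8) * rho * g * H^2
E = (1/8) * 1025.9 * 9.81 * 4.22^2
E = 0.125 * 1025.9 * 9.81 * 17.8084
E = 22403.14 J/m^2

22403.14


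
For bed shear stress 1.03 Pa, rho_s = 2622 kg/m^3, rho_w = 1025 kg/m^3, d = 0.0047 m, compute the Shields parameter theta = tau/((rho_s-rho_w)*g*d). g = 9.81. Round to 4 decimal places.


theta = tau / ((rho_s - rho_w) * g * d)
rho_s - rho_w = 2622 - 1025 = 1597
Denominator = 1597 * 9.81 * 0.0047 = 73.632879
theta = 1.03 / 73.632879
theta = 0.0140

0.0140


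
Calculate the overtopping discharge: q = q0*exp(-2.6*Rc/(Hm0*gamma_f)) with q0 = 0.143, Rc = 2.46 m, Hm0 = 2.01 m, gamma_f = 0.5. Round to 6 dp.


q = q0 * exp(-2.6 * Rc / (Hm0 * gamma_f))
Exponent = -2.6 * 2.46 / (2.01 * 0.5)
= -2.6 * 2.46 / 1.0050
= -6.364179
exp(-6.364179) = 0.001722
q = 0.143 * 0.001722
q = 0.000246 m^3/s/m

0.000246


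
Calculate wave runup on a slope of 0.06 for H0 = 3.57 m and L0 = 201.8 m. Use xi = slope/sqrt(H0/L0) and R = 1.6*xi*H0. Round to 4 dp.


xi = slope / sqrt(H0/L0)
H0/L0 = 3.57/201.8 = 0.017691
sqrt(0.017691) = 0.133007
xi = 0.06 / 0.133007 = 0.451105
R = 1.6 * xi * H0 = 1.6 * 0.451105 * 3.57
R = 2.5767 m

2.5767


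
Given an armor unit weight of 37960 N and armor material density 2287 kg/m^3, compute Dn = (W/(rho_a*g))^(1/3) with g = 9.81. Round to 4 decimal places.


V = W / (rho_a * g)
V = 37960 / (2287 * 9.81)
V = 37960 / 22435.47
V = 1.691964 m^3
Dn = V^(1/3) = 1.691964^(1/3)
Dn = 1.1916 m

1.1916


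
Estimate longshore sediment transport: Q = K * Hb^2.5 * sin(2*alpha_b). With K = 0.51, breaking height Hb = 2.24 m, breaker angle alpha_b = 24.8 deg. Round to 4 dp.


Q = K * Hb^2.5 * sin(2 * alpha_b)
Hb^2.5 = 2.24^2.5 = 7.509656
sin(2 * 24.8) = sin(49.6) = 0.761538
Q = 0.51 * 7.509656 * 0.761538
Q = 2.9166 m^3/s

2.9166


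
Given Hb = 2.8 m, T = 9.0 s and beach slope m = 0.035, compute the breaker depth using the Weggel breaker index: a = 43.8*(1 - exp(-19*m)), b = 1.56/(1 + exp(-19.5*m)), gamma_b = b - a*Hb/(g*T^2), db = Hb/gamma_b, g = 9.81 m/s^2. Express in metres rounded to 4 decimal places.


a = 43.8 * (1 - exp(-19 * m))
exp(-19 * 0.035) = exp(-0.6650) = 0.514274
a = 43.8 * (1 - 0.514274) = 21.274819
b = 1.56 / (1 + exp(-19.5 * m))
exp(-19.5 * 0.035) = exp(-0.6825) = 0.505352
b = 1.56 / (1 + 0.505352) = 1.036302
Hb / (g * T^2) = 2.8 / (9.81 * 9.0^2) = 2.8 / 794.6100 = 0.00352374
gamma_b = b - a * Hb/(g*T^2) = 1.036302 - 21.274819 * 0.00352374 = 0.961335
db = Hb / gamma_b = 2.8 / 0.961335
db = 2.9126 m

2.9126


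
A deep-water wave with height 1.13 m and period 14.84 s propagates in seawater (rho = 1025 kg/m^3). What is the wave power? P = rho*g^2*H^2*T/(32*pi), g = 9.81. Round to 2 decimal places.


P = rho * g^2 * H^2 * T / (32 * pi)
P = 1025 * 9.81^2 * 1.13^2 * 14.84 / (32 * pi)
P = 1025 * 96.2361 * 1.2769 * 14.84 / 100.53096
P = 18593.14 W/m

18593.14


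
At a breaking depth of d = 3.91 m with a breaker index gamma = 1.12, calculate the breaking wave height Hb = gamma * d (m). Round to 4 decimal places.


Hb = gamma * d
Hb = 1.12 * 3.91
Hb = 4.3792 m

4.3792


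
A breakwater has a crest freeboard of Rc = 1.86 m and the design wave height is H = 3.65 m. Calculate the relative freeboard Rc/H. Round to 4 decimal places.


Relative freeboard = Rc / H
= 1.86 / 3.65
= 0.5096

0.5096


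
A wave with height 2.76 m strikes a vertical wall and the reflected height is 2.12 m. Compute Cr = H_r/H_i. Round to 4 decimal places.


Cr = H_r / H_i
Cr = 2.12 / 2.76
Cr = 0.7681

0.7681


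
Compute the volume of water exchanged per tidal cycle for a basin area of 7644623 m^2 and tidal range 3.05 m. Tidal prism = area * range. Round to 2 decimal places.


Tidal prism = Area * Tidal range
P = 7644623 * 3.05
P = 23316100.15 m^3

23316100.15


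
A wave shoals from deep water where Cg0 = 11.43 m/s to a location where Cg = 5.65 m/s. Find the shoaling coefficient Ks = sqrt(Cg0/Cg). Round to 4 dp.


Ks = sqrt(Cg0 / Cg)
Ks = sqrt(11.43 / 5.65)
Ks = sqrt(2.0230)
Ks = 1.4223

1.4223


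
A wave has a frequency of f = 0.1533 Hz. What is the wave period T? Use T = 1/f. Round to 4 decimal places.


T = 1 / f
T = 1 / 0.1533
T = 6.5232 s

6.5232


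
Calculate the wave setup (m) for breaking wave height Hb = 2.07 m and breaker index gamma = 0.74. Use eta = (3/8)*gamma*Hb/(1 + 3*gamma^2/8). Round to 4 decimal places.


eta = (3/8) * gamma * Hb / (1 + 3*gamma^2/8)
Numerator = (3/8) * 0.74 * 2.07 = 0.574425
Denominator = 1 + 3*0.74^2/8 = 1 + 0.205350 = 1.205350
eta = 0.574425 / 1.205350
eta = 0.4766 m

0.4766


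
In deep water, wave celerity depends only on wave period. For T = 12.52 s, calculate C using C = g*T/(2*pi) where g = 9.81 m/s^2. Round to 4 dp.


We use the deep-water celerity formula:
C = g * T / (2 * pi)
C = 9.81 * 12.52 / (2 * 3.14159...)
C = 122.821200 / 6.283185
C = 19.5476 m/s

19.5476


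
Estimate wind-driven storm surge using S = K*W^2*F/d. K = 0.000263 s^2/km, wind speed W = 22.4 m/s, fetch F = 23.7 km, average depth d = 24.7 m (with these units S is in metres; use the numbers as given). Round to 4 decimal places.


S = K * W^2 * F / d
W^2 = 22.4^2 = 501.76
S = 0.000263 * 501.76 * 23.7 / 24.7
Numerator = 0.000263 * 501.76 * 23.7 = 3.127520
S = 3.127520 / 24.7 = 0.1266 m

0.1266


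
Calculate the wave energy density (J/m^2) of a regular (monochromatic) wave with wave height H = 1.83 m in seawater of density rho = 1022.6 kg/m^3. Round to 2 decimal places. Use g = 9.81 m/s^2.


E = (1/8) * rho * g * H^2
E = (1/8) * 1022.6 * 9.81 * 1.83^2
E = 0.125 * 1022.6 * 9.81 * 3.3489
E = 4199.40 J/m^2

4199.40


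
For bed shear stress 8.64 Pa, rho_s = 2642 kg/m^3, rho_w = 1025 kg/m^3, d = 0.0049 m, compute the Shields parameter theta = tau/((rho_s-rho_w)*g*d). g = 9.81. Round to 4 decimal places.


theta = tau / ((rho_s - rho_w) * g * d)
rho_s - rho_w = 2642 - 1025 = 1617
Denominator = 1617 * 9.81 * 0.0049 = 77.727573
theta = 8.64 / 77.727573
theta = 0.1112

0.1112


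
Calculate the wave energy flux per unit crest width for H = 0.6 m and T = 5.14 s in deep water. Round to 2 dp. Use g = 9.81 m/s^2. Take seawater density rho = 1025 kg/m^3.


P = rho * g^2 * H^2 * T / (32 * pi)
P = 1025 * 9.81^2 * 0.6^2 * 5.14 / (32 * pi)
P = 1025 * 96.2361 * 0.3600 * 5.14 / 100.53096
P = 1815.63 W/m

1815.63


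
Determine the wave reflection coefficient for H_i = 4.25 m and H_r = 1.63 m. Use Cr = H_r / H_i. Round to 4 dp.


Cr = H_r / H_i
Cr = 1.63 / 4.25
Cr = 0.3835

0.3835


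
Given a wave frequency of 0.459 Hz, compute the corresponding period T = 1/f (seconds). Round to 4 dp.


T = 1 / f
T = 1 / 0.459
T = 2.1786 s

2.1786


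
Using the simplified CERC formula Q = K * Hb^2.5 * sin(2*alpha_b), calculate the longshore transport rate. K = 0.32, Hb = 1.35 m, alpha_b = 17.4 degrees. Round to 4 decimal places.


Q = K * Hb^2.5 * sin(2 * alpha_b)
Hb^2.5 = 1.35^2.5 = 2.117554
sin(2 * 17.4) = sin(34.8) = 0.570714
Q = 0.32 * 2.117554 * 0.570714
Q = 0.3867 m^3/s

0.3867


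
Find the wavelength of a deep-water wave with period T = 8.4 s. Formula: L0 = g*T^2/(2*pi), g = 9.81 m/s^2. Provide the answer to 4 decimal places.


L0 = g * T^2 / (2 * pi)
L0 = 9.81 * 8.4^2 / (2 * pi)
L0 = 9.81 * 70.5600 / 6.28319
L0 = 692.1936 / 6.28319
L0 = 110.1660 m

110.1660


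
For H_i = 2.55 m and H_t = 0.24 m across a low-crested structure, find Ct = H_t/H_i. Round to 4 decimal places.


Ct = H_t / H_i
Ct = 0.24 / 2.55
Ct = 0.0941

0.0941


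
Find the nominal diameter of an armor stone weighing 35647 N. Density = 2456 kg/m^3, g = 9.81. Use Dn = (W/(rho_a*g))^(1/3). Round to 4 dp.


V = W / (rho_a * g)
V = 35647 / (2456 * 9.81)
V = 35647 / 24093.36
V = 1.479536 m^3
Dn = V^(1/3) = 1.479536^(1/3)
Dn = 1.1395 m

1.1395


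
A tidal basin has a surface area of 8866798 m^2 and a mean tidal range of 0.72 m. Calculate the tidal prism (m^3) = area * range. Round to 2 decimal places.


Tidal prism = Area * Tidal range
P = 8866798 * 0.72
P = 6384094.56 m^3

6384094.56


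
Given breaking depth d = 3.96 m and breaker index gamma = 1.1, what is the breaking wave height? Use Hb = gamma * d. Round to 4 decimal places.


Hb = gamma * d
Hb = 1.1 * 3.96
Hb = 4.3560 m

4.3560


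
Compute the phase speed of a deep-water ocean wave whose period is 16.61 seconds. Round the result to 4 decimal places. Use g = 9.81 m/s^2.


We use the deep-water celerity formula:
C = g * T / (2 * pi)
C = 9.81 * 16.61 / (2 * 3.14159...)
C = 162.944100 / 6.283185
C = 25.9334 m/s

25.9334


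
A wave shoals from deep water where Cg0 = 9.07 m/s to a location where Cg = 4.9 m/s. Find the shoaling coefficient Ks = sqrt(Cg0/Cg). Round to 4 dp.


Ks = sqrt(Cg0 / Cg)
Ks = sqrt(9.07 / 4.9)
Ks = sqrt(1.8510)
Ks = 1.3605

1.3605


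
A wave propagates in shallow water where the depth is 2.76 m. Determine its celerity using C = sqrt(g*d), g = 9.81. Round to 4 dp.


Using the shallow-water approximation:
C = sqrt(g * d) = sqrt(9.81 * 2.76)
C = sqrt(27.0756)
C = 5.2034 m/s

5.2034


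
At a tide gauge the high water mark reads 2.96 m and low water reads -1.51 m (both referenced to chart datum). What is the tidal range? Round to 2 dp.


Tidal range = High water - Low water
Tidal range = 2.96 - (-1.51)
Tidal range = 4.47 m

4.47


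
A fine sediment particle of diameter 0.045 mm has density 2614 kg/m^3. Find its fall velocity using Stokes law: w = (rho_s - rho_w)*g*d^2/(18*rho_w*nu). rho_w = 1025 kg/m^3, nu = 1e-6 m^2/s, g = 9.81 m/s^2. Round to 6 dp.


w = (rho_s - rho_w) * g * d^2 / (18 * rho_w * nu)
d = 0.045 mm = 0.000045 m
rho_s - rho_w = 2614 - 1025 = 1589
Numerator = 1589 * 9.81 * (0.000045)^2 = 0.000031565882
Denominator = 18 * 1025 * 1e-6 = 0.018450
w = 0.001711 m/s

0.001711


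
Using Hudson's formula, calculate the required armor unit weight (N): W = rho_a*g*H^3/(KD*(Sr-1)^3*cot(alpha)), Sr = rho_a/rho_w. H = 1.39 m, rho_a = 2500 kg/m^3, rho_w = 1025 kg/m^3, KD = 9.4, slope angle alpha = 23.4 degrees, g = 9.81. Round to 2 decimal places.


Sr = rho_a / rho_w = 2500 / 1025 = 2.439024
(Sr - 1) = 1.439024
(Sr - 1)^3 = 2.979919
cot(23.4) = 1 / tan(23.4) = 1 / 0.432739 = 2.310864
Numerator = 2500 * 9.81 * 1.39^3 = 65864.8060
Denominator = 9.4 * 2.979919 * 2.310864 = 64.730154
W = 65864.8060 / 64.730154
W = 1017.53 N

1017.53


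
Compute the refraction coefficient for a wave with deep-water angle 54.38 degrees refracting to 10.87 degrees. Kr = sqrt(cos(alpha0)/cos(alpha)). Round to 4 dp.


Kr = sqrt(cos(alpha0) / cos(alpha))
cos(54.38) = 0.582407
cos(10.87) = 0.982058
Kr = sqrt(0.582407 / 0.982058)
Kr = sqrt(0.593047)
Kr = 0.7701

0.7701


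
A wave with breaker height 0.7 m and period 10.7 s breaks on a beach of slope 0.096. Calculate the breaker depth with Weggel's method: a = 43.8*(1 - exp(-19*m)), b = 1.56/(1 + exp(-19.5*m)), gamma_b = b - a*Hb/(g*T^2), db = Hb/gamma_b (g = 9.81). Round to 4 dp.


a = 43.8 * (1 - exp(-19 * m))
exp(-19 * 0.096) = exp(-1.8240) = 0.161379
a = 43.8 * (1 - 0.161379) = 36.731602
b = 1.56 / (1 + exp(-19.5 * m))
exp(-19.5 * 0.096) = exp(-1.8720) = 0.153816
b = 1.56 / (1 + 0.153816) = 1.352036
Hb / (g * T^2) = 0.7 / (9.81 * 10.7^2) = 0.7 / 1123.1469 = 0.00062325
gamma_b = b - a * Hb/(g*T^2) = 1.352036 - 36.731602 * 0.00062325 = 1.329143
db = Hb / gamma_b = 0.7 / 1.329143
db = 0.5267 m

0.5267


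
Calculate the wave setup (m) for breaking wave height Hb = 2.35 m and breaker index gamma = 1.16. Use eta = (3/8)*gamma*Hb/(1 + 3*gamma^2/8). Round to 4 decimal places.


eta = (3/8) * gamma * Hb / (1 + 3*gamma^2/8)
Numerator = (3/8) * 1.16 * 2.35 = 1.022250
Denominator = 1 + 3*1.16^2/8 = 1 + 0.504600 = 1.504600
eta = 1.022250 / 1.504600
eta = 0.6794 m

0.6794


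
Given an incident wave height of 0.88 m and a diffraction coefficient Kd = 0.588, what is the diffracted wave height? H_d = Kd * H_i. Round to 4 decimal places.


H_d = Kd * H_i
H_d = 0.588 * 0.88
H_d = 0.5174 m

0.5174


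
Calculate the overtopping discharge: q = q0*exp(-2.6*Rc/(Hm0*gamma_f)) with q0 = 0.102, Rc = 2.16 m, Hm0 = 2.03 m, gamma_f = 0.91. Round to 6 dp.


q = q0 * exp(-2.6 * Rc / (Hm0 * gamma_f))
Exponent = -2.6 * 2.16 / (2.03 * 0.91)
= -2.6 * 2.16 / 1.8473
= -3.040113
exp(-3.040113) = 0.047830
q = 0.102 * 0.047830
q = 0.004879 m^3/s/m

0.004879


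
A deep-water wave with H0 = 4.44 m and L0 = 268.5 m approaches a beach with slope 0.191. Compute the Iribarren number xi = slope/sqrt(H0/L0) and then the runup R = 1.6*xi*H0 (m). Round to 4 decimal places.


xi = slope / sqrt(H0/L0)
H0/L0 = 4.44/268.5 = 0.016536
sqrt(0.016536) = 0.128594
xi = 0.191 / 0.128594 = 1.485299
R = 1.6 * xi * H0 = 1.6 * 1.485299 * 4.44
R = 10.5516 m

10.5516


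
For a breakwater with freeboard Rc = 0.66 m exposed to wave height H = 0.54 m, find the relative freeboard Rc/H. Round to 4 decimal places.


Relative freeboard = Rc / H
= 0.66 / 0.54
= 1.2222

1.2222


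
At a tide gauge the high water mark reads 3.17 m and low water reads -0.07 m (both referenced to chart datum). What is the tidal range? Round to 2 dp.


Tidal range = High water - Low water
Tidal range = 3.17 - (-0.07)
Tidal range = 3.24 m

3.24


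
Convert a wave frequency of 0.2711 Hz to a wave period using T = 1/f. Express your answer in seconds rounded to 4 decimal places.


T = 1 / f
T = 1 / 0.2711
T = 3.6887 s

3.6887


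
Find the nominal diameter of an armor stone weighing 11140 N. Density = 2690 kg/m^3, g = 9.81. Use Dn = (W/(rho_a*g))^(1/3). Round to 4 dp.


V = W / (rho_a * g)
V = 11140 / (2690 * 9.81)
V = 11140 / 26388.90
V = 0.422147 m^3
Dn = V^(1/3) = 0.422147^(1/3)
Dn = 0.7502 m

0.7502


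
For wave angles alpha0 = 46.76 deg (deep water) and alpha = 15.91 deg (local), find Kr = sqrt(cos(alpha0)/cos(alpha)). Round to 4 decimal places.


Kr = sqrt(cos(alpha0) / cos(alpha))
cos(46.76) = 0.685056
cos(15.91) = 0.961693
Kr = sqrt(0.685056 / 0.961693)
Kr = sqrt(0.712343)
Kr = 0.8440

0.8440


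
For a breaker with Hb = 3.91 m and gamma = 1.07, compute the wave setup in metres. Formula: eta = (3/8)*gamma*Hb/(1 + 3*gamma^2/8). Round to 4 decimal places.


eta = (3/8) * gamma * Hb / (1 + 3*gamma^2/8)
Numerator = (3/8) * 1.07 * 3.91 = 1.568887
Denominator = 1 + 3*1.07^2/8 = 1 + 0.429338 = 1.429338
eta = 1.568887 / 1.429338
eta = 1.0976 m

1.0976


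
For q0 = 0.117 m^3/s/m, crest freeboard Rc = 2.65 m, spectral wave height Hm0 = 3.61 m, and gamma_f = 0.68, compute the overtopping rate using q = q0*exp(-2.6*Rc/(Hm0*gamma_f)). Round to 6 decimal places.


q = q0 * exp(-2.6 * Rc / (Hm0 * gamma_f))
Exponent = -2.6 * 2.65 / (3.61 * 0.68)
= -2.6 * 2.65 / 2.4548
= -2.806746
exp(-2.806746) = 0.060401
q = 0.117 * 0.060401
q = 0.007067 m^3/s/m

0.007067


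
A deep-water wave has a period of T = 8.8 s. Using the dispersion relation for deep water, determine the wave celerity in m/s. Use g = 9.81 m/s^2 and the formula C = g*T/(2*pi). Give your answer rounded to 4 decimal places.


We use the deep-water celerity formula:
C = g * T / (2 * pi)
C = 9.81 * 8.8 / (2 * 3.14159...)
C = 86.328000 / 6.283185
C = 13.7395 m/s

13.7395


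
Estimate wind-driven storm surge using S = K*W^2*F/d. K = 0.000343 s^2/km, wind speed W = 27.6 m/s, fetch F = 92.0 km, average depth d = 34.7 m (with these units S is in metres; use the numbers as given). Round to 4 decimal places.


S = K * W^2 * F / d
W^2 = 27.6^2 = 761.76
S = 0.000343 * 761.76 * 92.0 / 34.7
Numerator = 0.000343 * 761.76 * 92.0 = 24.038099
S = 24.038099 / 34.7 = 0.6927 m

0.6927


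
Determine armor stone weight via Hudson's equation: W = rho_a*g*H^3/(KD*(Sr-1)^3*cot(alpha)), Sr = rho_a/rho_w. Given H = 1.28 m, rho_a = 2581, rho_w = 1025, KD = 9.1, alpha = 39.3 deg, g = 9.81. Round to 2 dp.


Sr = rho_a / rho_w = 2581 / 1025 = 2.518049
(Sr - 1) = 1.518049
(Sr - 1)^3 = 3.498301
cot(39.3) = 1 / tan(39.3) = 1 / 0.818491 = 1.221761
Numerator = 2581 * 9.81 * 1.28^3 = 53099.0708
Denominator = 9.1 * 3.498301 * 1.221761 = 38.894207
W = 53099.0708 / 38.894207
W = 1365.22 N

1365.22


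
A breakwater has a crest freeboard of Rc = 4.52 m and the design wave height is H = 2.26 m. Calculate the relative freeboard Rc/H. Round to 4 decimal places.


Relative freeboard = Rc / H
= 4.52 / 2.26
= 2.0000

2.0000


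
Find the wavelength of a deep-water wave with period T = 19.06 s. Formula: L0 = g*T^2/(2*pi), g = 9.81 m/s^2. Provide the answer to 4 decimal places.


L0 = g * T^2 / (2 * pi)
L0 = 9.81 * 19.06^2 / (2 * pi)
L0 = 9.81 * 363.2836 / 6.28319
L0 = 3563.8121 / 6.28319
L0 = 567.1983 m

567.1983


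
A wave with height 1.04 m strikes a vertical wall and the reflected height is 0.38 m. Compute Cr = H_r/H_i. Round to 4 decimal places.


Cr = H_r / H_i
Cr = 0.38 / 1.04
Cr = 0.3654

0.3654


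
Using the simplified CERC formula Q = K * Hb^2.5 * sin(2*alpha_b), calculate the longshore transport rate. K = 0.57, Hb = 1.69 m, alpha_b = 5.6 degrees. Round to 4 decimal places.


Q = K * Hb^2.5 * sin(2 * alpha_b)
Hb^2.5 = 1.69^2.5 = 3.712930
sin(2 * 5.6) = sin(11.2) = 0.194234
Q = 0.57 * 3.712930 * 0.194234
Q = 0.4111 m^3/s

0.4111


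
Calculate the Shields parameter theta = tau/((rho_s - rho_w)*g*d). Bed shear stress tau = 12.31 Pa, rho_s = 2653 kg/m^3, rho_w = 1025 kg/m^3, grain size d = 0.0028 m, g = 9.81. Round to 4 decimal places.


theta = tau / ((rho_s - rho_w) * g * d)
rho_s - rho_w = 2653 - 1025 = 1628
Denominator = 1628 * 9.81 * 0.0028 = 44.717904
theta = 12.31 / 44.717904
theta = 0.2753

0.2753


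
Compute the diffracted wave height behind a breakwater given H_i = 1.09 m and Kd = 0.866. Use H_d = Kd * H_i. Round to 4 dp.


H_d = Kd * H_i
H_d = 0.866 * 1.09
H_d = 0.9439 m

0.9439


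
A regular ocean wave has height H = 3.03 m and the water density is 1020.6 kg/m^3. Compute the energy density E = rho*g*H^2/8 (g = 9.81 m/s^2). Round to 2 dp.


E = (1/8) * rho * g * H^2
E = (1/8) * 1020.6 * 9.81 * 3.03^2
E = 0.125 * 1020.6 * 9.81 * 9.1809
E = 11490.00 J/m^2

11490.00


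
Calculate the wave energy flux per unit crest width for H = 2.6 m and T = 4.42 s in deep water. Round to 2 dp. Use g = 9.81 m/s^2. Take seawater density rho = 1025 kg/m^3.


P = rho * g^2 * H^2 * T / (32 * pi)
P = 1025 * 9.81^2 * 2.6^2 * 4.42 / (32 * pi)
P = 1025 * 96.2361 * 6.7600 * 4.42 / 100.53096
P = 29317.77 W/m

29317.77


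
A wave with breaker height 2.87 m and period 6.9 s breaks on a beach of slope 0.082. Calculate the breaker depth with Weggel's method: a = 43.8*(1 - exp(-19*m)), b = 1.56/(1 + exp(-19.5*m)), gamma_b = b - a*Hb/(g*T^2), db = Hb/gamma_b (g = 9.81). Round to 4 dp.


a = 43.8 * (1 - exp(-19 * m))
exp(-19 * 0.082) = exp(-1.5580) = 0.210557
a = 43.8 * (1 - 0.210557) = 34.577614
b = 1.56 / (1 + exp(-19.5 * m))
exp(-19.5 * 0.082) = exp(-1.5990) = 0.202099
b = 1.56 / (1 + 0.202099) = 1.297731
Hb / (g * T^2) = 2.87 / (9.81 * 6.9^2) = 2.87 / 467.0541 = 0.00614490
gamma_b = b - a * Hb/(g*T^2) = 1.297731 - 34.577614 * 0.00614490 = 1.085255
db = Hb / gamma_b = 2.87 / 1.085255
db = 2.6445 m

2.6445


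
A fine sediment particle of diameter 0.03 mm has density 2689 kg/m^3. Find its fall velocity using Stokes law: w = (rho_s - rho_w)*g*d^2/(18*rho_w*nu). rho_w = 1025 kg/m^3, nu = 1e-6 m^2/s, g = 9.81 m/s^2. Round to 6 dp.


w = (rho_s - rho_w) * g * d^2 / (18 * rho_w * nu)
d = 0.03 mm = 0.000030 m
rho_s - rho_w = 2689 - 1025 = 1664
Numerator = 1664 * 9.81 * (0.000030)^2 = 0.000014691456
Denominator = 18 * 1025 * 1e-6 = 0.018450
w = 0.000796 m/s

0.000796


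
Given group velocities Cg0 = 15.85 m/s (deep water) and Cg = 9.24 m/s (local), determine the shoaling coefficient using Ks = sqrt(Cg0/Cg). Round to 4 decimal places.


Ks = sqrt(Cg0 / Cg)
Ks = sqrt(15.85 / 9.24)
Ks = sqrt(1.7154)
Ks = 1.3097

1.3097


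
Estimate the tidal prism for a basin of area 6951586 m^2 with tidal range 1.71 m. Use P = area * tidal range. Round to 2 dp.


Tidal prism = Area * Tidal range
P = 6951586 * 1.71
P = 11887212.06 m^3

11887212.06


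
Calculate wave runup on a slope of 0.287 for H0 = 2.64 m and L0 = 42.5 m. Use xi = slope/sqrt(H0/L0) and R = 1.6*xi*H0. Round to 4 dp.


xi = slope / sqrt(H0/L0)
H0/L0 = 2.64/42.5 = 0.062118
sqrt(0.062118) = 0.249234
xi = 0.287 / 0.249234 = 1.151528
R = 1.6 * xi * H0 = 1.6 * 1.151528 * 2.64
R = 4.8641 m

4.8641


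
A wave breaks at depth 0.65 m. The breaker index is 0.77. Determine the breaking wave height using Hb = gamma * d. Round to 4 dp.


Hb = gamma * d
Hb = 0.77 * 0.65
Hb = 0.5005 m

0.5005


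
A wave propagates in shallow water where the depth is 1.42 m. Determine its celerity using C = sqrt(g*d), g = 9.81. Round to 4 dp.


Using the shallow-water approximation:
C = sqrt(g * d) = sqrt(9.81 * 1.42)
C = sqrt(13.9302)
C = 3.7323 m/s

3.7323


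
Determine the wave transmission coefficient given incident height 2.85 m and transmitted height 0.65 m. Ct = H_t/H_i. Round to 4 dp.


Ct = H_t / H_i
Ct = 0.65 / 2.85
Ct = 0.2281

0.2281


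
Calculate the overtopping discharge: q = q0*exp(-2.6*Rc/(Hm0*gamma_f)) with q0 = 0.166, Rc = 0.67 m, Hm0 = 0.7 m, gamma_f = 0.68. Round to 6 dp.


q = q0 * exp(-2.6 * Rc / (Hm0 * gamma_f))
Exponent = -2.6 * 0.67 / (0.7 * 0.68)
= -2.6 * 0.67 / 0.4760
= -3.659664
exp(-3.659664) = 0.025741
q = 0.166 * 0.025741
q = 0.004273 m^3/s/m

0.004273


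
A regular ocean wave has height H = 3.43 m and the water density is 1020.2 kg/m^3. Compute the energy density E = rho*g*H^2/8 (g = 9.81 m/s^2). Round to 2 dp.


E = (1/8) * rho * g * H^2
E = (1/8) * 1020.2 * 9.81 * 3.43^2
E = 0.125 * 1020.2 * 9.81 * 11.7649
E = 14718.13 J/m^2

14718.13


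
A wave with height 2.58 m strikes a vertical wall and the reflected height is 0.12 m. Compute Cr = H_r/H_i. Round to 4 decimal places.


Cr = H_r / H_i
Cr = 0.12 / 2.58
Cr = 0.0465

0.0465


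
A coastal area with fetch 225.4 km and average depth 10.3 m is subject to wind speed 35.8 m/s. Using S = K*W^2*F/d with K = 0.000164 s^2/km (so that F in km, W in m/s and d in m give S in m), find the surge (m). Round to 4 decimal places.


S = K * W^2 * F / d
W^2 = 35.8^2 = 1281.64
S = 0.000164 * 1281.64 * 225.4 / 10.3
Numerator = 0.000164 * 1281.64 * 225.4 = 47.376592
S = 47.376592 / 10.3 = 4.5997 m

4.5997


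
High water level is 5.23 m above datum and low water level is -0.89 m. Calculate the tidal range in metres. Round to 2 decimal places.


Tidal range = High water - Low water
Tidal range = 5.23 - (-0.89)
Tidal range = 6.12 m

6.12


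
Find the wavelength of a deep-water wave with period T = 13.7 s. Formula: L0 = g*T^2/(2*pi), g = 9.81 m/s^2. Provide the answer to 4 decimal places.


L0 = g * T^2 / (2 * pi)
L0 = 9.81 * 13.7^2 / (2 * pi)
L0 = 9.81 * 187.6900 / 6.28319
L0 = 1841.2389 / 6.28319
L0 = 293.0423 m

293.0423


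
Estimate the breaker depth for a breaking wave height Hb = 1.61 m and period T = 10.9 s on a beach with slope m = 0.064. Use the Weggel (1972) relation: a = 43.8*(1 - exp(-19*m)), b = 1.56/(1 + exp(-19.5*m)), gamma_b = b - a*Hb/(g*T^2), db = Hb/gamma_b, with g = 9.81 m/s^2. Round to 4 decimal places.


a = 43.8 * (1 - exp(-19 * m))
exp(-19 * 0.064) = exp(-1.2160) = 0.296413
a = 43.8 * (1 - 0.296413) = 30.817091
b = 1.56 / (1 + exp(-19.5 * m))
exp(-19.5 * 0.064) = exp(-1.2480) = 0.287078
b = 1.56 / (1 + 0.287078) = 1.212047
Hb / (g * T^2) = 1.61 / (9.81 * 10.9^2) = 1.61 / 1165.5261 = 0.00138135
gamma_b = b - a * Hb/(g*T^2) = 1.212047 - 30.817091 * 0.00138135 = 1.169478
db = Hb / gamma_b = 1.61 / 1.169478
db = 1.3767 m

1.3767


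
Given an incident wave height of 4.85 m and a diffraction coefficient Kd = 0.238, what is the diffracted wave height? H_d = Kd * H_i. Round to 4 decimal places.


H_d = Kd * H_i
H_d = 0.238 * 4.85
H_d = 1.1543 m

1.1543


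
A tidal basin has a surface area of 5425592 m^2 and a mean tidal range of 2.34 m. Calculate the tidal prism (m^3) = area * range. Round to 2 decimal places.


Tidal prism = Area * Tidal range
P = 5425592 * 2.34
P = 12695885.28 m^3

12695885.28


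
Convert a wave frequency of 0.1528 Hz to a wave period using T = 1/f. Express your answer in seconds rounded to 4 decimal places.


T = 1 / f
T = 1 / 0.1528
T = 6.5445 s

6.5445


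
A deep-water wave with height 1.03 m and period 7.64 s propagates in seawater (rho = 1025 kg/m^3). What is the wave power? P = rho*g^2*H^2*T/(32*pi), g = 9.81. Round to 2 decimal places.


P = rho * g^2 * H^2 * T / (32 * pi)
P = 1025 * 9.81^2 * 1.03^2 * 7.64 / (32 * pi)
P = 1025 * 96.2361 * 1.0609 * 7.64 / 100.53096
P = 7952.98 W/m

7952.98


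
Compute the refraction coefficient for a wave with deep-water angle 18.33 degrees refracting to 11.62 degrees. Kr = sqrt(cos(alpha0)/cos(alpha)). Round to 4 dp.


Kr = sqrt(cos(alpha0) / cos(alpha))
cos(18.33) = 0.949261
cos(11.62) = 0.979505
Kr = sqrt(0.949261 / 0.979505)
Kr = sqrt(0.969123)
Kr = 0.9844

0.9844


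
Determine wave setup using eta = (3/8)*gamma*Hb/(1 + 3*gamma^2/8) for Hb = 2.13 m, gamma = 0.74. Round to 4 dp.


eta = (3/8) * gamma * Hb / (1 + 3*gamma^2/8)
Numerator = (3/8) * 0.74 * 2.13 = 0.591075
Denominator = 1 + 3*0.74^2/8 = 1 + 0.205350 = 1.205350
eta = 0.591075 / 1.205350
eta = 0.4904 m

0.4904


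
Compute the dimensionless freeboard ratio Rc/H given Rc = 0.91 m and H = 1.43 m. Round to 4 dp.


Relative freeboard = Rc / H
= 0.91 / 1.43
= 0.6364

0.6364


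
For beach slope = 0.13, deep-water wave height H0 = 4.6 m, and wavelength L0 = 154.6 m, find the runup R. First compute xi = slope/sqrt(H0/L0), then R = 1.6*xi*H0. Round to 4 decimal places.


xi = slope / sqrt(H0/L0)
H0/L0 = 4.6/154.6 = 0.029754
sqrt(0.029754) = 0.172494
xi = 0.13 / 0.172494 = 0.753649
R = 1.6 * xi * H0 = 1.6 * 0.753649 * 4.6
R = 5.5469 m

5.5469


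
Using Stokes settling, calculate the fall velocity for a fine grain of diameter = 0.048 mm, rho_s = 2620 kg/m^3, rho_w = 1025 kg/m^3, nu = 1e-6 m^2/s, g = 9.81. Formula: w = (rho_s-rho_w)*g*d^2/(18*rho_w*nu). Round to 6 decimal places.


w = (rho_s - rho_w) * g * d^2 / (18 * rho_w * nu)
d = 0.048 mm = 0.000048 m
rho_s - rho_w = 2620 - 1025 = 1595
Numerator = 1595 * 9.81 * (0.000048)^2 = 0.000036050573
Denominator = 18 * 1025 * 1e-6 = 0.018450
w = 0.001954 m/s

0.001954


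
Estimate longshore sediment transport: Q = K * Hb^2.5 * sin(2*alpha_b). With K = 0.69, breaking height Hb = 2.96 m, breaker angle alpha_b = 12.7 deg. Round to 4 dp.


Q = K * Hb^2.5 * sin(2 * alpha_b)
Hb^2.5 = 2.96^2.5 = 15.074027
sin(2 * 12.7) = sin(25.4) = 0.428935
Q = 0.69 * 15.074027 * 0.428935
Q = 4.4614 m^3/s

4.4614


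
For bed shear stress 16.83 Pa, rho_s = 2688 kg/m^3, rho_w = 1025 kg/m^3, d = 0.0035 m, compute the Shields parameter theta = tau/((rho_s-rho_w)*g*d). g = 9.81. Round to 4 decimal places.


theta = tau / ((rho_s - rho_w) * g * d)
rho_s - rho_w = 2688 - 1025 = 1663
Denominator = 1663 * 9.81 * 0.0035 = 57.099105
theta = 16.83 / 57.099105
theta = 0.2948

0.2948


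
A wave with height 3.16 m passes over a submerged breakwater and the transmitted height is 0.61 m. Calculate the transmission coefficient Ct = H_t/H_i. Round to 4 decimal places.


Ct = H_t / H_i
Ct = 0.61 / 3.16
Ct = 0.1930

0.1930


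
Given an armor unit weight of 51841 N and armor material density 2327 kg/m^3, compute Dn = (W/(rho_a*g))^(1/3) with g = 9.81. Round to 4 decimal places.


V = W / (rho_a * g)
V = 51841 / (2327 * 9.81)
V = 51841 / 22827.87
V = 2.270952 m^3
Dn = V^(1/3) = 2.270952^(1/3)
Dn = 1.3144 m

1.3144


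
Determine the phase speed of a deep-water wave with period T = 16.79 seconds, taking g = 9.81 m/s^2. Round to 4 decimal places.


We use the deep-water celerity formula:
C = g * T / (2 * pi)
C = 9.81 * 16.79 / (2 * 3.14159...)
C = 164.709900 / 6.283185
C = 26.2144 m/s

26.2144


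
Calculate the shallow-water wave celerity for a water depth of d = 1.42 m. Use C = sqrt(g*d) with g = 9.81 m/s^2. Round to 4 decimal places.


Using the shallow-water approximation:
C = sqrt(g * d) = sqrt(9.81 * 1.42)
C = sqrt(13.9302)
C = 3.7323 m/s

3.7323


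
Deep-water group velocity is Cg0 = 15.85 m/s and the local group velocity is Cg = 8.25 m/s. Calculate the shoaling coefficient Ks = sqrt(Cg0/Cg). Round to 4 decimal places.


Ks = sqrt(Cg0 / Cg)
Ks = sqrt(15.85 / 8.25)
Ks = sqrt(1.9212)
Ks = 1.3861

1.3861


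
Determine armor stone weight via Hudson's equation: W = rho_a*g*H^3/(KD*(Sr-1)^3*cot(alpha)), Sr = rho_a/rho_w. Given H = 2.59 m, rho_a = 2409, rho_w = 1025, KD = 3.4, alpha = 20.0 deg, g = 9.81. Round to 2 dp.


Sr = rho_a / rho_w = 2409 / 1025 = 2.350244
(Sr - 1) = 1.350244
(Sr - 1)^3 = 2.461709
cot(20.0) = 1 / tan(20.0) = 1 / 0.363970 = 2.747477
Numerator = 2409 * 9.81 * 2.59^3 = 410586.9102
Denominator = 3.4 * 2.461709 * 2.747477 = 22.995864
W = 410586.9102 / 22.995864
W = 17854.82 N

17854.82


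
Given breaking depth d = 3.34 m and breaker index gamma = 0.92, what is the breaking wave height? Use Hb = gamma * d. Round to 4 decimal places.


Hb = gamma * d
Hb = 0.92 * 3.34
Hb = 3.0728 m

3.0728


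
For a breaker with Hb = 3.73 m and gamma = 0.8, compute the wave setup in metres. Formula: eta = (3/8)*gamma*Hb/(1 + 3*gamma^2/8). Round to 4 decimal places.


eta = (3/8) * gamma * Hb / (1 + 3*gamma^2/8)
Numerator = (3/8) * 0.8 * 3.73 = 1.119000
Denominator = 1 + 3*0.8^2/8 = 1 + 0.240000 = 1.240000
eta = 1.119000 / 1.240000
eta = 0.9024 m

0.9024
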